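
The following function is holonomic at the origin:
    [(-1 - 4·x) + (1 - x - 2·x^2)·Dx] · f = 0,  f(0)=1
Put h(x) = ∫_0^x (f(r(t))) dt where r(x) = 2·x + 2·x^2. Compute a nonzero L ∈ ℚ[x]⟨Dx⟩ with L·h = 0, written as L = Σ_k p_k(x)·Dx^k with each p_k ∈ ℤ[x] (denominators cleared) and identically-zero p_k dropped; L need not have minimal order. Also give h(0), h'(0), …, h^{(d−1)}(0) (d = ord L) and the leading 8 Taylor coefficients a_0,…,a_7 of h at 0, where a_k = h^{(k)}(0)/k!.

f: a_k = 1, 1, 3, 5, 11, 21, 43, 85, …
L₀ from L_f via x↦r, Dx↦r'^{-1}Dx.
h=∫h₀ ⇒ L = L₀·Dx.
L = (2 + 20·x + 48·x^2 + 32·x^3)·Dx + (-1 + 2·x + 10·x^2 + 16·x^3 + 8·x^4)·Dx^2  (order 2).
h: a_k = 0, 1, 1, 14/3, 16, 308/5, 748/3, 7208/7, …
ICs: h(0) = 0, h′(0) = 1.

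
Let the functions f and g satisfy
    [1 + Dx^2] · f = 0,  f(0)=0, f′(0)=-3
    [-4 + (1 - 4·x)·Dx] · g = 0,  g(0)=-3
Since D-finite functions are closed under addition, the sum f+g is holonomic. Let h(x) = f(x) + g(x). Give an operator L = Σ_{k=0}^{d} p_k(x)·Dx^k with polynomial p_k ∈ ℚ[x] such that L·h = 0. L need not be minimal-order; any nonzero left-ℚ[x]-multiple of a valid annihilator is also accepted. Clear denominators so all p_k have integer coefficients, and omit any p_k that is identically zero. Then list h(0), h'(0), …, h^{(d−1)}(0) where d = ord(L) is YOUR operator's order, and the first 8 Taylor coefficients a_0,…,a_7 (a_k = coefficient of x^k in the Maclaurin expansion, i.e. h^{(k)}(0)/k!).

L = (-388 + 32·x - 64·x^2) + (33 - 140·x + 48·x^2 - 64·x^3)·Dx + (-388 + 32·x - 64·x^2)·Dx^2 + (33 - 140·x + 48·x^2 - 64·x^3)·Dx^3  (order 3).
h: a_k = -3, -15, -48, -383/2, -768, -122881/40, -12288, -82575359/1680, …
ICs: h(0) = -3, h′(0) = -15, h′′(0) = -96.

f: a_k = 0, -3, 0, 1/2, 0, -1/40, 0, 1/1680, …
g: a_k = -3, -12, -48, -192, -768, -3072, -12288, -49152, …
h₀=f+g: left-lcm gives L₀, ord ≤ 3.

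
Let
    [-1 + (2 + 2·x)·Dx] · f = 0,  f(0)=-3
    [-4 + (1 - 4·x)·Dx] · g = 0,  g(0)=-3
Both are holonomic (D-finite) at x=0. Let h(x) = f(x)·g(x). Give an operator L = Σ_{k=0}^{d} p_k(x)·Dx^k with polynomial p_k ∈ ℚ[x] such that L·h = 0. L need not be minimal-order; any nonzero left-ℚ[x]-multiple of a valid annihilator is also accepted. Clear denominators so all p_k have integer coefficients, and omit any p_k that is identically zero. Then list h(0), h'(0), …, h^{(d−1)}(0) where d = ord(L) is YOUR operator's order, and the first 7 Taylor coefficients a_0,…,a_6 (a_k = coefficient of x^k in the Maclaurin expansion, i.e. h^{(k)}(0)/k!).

f: a_k = -3, -3/2, 3/8, -3/16, 15/128, -21/256, 63/1024, …
g: a_k = -3, -12, -48, -192, -768, -3072, -12288, …
Sym-product of L_f,L_g gives L₀ (≤ ord 1).
L = (9 + 4·x) + (-2 + 6·x + 8·x^2)·Dx  (order 1).
h: a_k = 9, 81/2, 1287/8, 10305/16, 329715/128, 2637783/256, 42204339/1024, …
ICs: h(0) = 9.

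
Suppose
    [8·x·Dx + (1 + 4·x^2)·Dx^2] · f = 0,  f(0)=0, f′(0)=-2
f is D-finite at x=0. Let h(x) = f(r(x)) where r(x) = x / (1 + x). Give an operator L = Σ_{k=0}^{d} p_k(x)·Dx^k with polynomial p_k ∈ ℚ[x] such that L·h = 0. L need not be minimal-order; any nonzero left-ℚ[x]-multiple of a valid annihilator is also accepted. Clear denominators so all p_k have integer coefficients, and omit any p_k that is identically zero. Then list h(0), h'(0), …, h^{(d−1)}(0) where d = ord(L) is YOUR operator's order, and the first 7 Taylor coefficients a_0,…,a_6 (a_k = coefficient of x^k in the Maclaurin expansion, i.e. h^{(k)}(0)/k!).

f: a_k = 0, -2, 0, 8/3, 0, -32/5, 0, …
h₀=f(r): pull back L_f along r ⇒ L₀.
L = (2 + 10·x)·Dx + (1 + 2·x + 5·x^2)·Dx^2  (order 2).
h: a_k = 0, -2, 2, 2/3, -6, 38/5, 22/3, …
ICs: h(0) = 0, h′(0) = -2.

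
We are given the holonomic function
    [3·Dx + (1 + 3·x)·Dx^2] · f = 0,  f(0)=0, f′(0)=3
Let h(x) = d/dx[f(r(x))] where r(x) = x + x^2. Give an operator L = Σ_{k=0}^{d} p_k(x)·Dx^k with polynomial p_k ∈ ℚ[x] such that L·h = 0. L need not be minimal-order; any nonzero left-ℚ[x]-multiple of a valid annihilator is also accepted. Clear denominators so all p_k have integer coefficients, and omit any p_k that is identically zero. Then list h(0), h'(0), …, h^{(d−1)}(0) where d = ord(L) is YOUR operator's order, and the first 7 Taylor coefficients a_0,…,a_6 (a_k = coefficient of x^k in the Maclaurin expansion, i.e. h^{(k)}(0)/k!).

L = (1 + 6·x + 6·x^2) + (1 + 5·x + 9·x^2 + 6·x^3)·Dx  (order 1).
h: a_k = 3, -3, 0, 9, -27, 54, -81, …
ICs: h(0) = 3.

f: a_k = 0, 3, -9/2, 9, -81/4, 243/5, -243/2, …
Substitute x→r, Dx→(1/r')Dx; clear ⇒ L₀.
Differentiate: ansatz ord ≤ ord L₀ ⇒ L.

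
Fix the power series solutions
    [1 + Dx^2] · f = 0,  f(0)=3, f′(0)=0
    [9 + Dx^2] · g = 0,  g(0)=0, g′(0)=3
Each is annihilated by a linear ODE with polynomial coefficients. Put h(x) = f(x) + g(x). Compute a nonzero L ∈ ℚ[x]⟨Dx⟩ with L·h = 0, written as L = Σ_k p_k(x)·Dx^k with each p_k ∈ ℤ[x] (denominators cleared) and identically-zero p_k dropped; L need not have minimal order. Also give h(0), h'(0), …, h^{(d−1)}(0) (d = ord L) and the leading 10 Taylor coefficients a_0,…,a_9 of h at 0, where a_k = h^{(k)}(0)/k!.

L = 9 + 10·Dx^2 + Dx^4  (order 4).
h: a_k = 3, 3, -3/2, -9/2, 1/8, 81/40, -1/240, -243/560, 1/13440, 243/4480, …
ICs: h(0) = 3, h′(0) = 3, h′′(0) = -3, h′′′(0) = -27.

f: a_k = 3, 0, -3/2, 0, 1/8, 0, -1/240, 0, 1/13440, 0, …
g: a_k = 0, 3, 0, -9/2, 0, 81/40, 0, -243/560, 0, 243/4480, …
h₀=f+g: left-lcm gives L₀, ord ≤ 4.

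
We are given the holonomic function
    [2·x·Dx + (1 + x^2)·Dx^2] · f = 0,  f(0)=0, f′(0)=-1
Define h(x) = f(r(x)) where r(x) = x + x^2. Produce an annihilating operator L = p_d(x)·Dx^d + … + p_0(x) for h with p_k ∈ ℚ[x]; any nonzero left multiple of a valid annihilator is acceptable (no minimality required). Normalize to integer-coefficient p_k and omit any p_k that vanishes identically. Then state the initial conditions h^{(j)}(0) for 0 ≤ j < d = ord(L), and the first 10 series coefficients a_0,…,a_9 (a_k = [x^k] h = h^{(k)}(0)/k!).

L = (-2 + 2·x + 8·x^2 + 12·x^3 + 6·x^4)·Dx + (1 + 2·x + x^2 + 4·x^3 + 5·x^4 + 2·x^5)·Dx^2  (order 2).
h: a_k = 0, -1, -1, 1/3, 1, 4/5, -2/3, -13/7, -1, 17/9, …
ICs: h(0) = 0, h′(0) = -1.

f: a_k = 0, -1, 0, 1/3, 0, -1/5, 0, 1/7, 0, -1/9, …
Substitute x→r, Dx→(1/r')Dx; clear ⇒ L₀.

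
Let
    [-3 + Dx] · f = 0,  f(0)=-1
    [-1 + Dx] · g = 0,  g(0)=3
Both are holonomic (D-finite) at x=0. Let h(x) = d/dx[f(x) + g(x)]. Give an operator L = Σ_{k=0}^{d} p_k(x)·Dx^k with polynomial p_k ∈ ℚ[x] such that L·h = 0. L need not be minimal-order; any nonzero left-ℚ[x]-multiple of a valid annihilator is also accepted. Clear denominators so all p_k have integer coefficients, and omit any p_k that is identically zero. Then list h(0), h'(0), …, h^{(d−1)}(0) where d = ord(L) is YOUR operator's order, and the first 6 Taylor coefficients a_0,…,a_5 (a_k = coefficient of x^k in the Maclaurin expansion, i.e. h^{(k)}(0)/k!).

f: a_k = -1, -3, -9/2, -9/2, -27/8, -81/40, …
g: a_k = 3, 3, 3/2, 1/2, 1/8, 1/40, …
f+g: L₀ = lclm(L_f,L_g), ord ≤ 1+1.
h₀' ⇒ L via d/dx closure of L₀.
L = 3 - 4·Dx + Dx^2  (order 2).
h: a_k = 0, -6, -12, -13, -10, -121/20, …
ICs: h(0) = 0, h′(0) = -6.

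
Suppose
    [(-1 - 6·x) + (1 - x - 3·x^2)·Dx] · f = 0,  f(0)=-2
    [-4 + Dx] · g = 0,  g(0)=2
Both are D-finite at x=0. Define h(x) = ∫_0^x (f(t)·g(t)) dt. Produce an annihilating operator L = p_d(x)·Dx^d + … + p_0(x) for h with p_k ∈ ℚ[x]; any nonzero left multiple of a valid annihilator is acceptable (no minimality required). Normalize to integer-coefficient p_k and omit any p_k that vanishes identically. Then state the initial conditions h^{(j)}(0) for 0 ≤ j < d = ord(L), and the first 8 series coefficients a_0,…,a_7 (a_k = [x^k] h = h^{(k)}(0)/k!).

f: a_k = -2, -2, -8, -14, -38, -80, -194, -434, …
g: a_k = 2, 8, 16, 64/3, 64/3, 256/15, 512/45, 2048/315, …
Sym-product of L_f,L_g gives L₀ (≤ ord 1).
∫: right-multiply L₀ by Dx.
L = (5 + 2·x - 12·x^2)·Dx + (-1 + x + 3·x^2)·Dx^2  (order 2).
h: a_k = 0, -4, -10, -64/3, -125/3, -1204/15, -7016/45, -2780/9, …
ICs: h(0) = 0, h′(0) = -4.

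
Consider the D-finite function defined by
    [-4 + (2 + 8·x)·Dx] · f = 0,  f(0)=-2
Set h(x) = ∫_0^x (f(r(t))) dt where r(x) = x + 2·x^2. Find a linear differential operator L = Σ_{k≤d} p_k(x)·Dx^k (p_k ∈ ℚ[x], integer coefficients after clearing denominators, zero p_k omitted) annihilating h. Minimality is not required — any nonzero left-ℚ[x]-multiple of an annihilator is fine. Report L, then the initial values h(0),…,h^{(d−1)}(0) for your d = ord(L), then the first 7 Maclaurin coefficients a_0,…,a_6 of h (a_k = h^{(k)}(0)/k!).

f: a_k = -2, -4, 4, -8, 20, -56, 168, …
Substitute x→r, Dx→(1/r')Dx; clear ⇒ L₀.
∫: right-multiply L₀ by Dx.
L = (-2 - 8·x)·Dx + (1 + 4·x + 8·x^2)·Dx^2  (order 2).
h: a_k = 0, -2, -2, -4/3, 2, -12/5, 4/3, …
ICs: h(0) = 0, h′(0) = -2.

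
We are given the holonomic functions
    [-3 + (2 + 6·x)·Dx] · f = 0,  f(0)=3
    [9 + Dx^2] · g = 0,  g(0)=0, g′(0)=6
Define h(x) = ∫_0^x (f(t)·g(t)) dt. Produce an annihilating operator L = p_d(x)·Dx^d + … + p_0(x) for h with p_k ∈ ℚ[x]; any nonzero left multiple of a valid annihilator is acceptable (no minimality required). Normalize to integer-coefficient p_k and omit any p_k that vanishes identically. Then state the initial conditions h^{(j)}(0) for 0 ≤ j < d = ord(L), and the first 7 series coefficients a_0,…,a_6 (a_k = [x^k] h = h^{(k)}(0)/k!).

L = (63 + 216·x + 324·x^2)·Dx + (-12 - 36·x)·Dx^2 + (4 + 24·x + 36·x^2)·Dx^3  (order 3).
h: a_k = 0, 0, 9, 9, -189/16, -81/40, -1539/640, …
ICs: h(0) = 0, h′(0) = 0, h′′(0) = 18.

f: a_k = 3, 9/2, -27/8, 81/16, -1215/128, 5103/256, -45927/1024, …
g: a_k = 0, 6, 0, -9, 0, 81/20, 0, …
Sym-product of L_f,L_g gives L₀ (≤ ord 2).
∫: right-multiply L₀ by Dx.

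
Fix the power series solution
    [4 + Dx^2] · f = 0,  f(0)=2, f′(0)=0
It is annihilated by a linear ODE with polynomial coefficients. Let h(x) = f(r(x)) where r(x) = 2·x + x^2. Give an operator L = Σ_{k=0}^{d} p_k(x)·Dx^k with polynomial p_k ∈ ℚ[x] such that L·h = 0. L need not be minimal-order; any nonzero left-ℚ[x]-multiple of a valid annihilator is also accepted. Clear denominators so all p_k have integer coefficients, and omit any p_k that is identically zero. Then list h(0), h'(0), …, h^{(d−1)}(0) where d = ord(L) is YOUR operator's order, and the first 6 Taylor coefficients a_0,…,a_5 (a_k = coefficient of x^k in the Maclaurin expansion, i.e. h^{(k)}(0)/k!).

L = (16 + 48·x + 48·x^2 + 16·x^3) - Dx + (1 + x)·Dx^2  (order 2).
h: a_k = 2, 0, -16, -16, 52/3, 128/3, …
ICs: h(0) = 2, h′(0) = 0.

f: a_k = 2, 0, -4, 0, 4/3, 0, …
Substitute x→r, Dx→(1/r')Dx; clear ⇒ L₀.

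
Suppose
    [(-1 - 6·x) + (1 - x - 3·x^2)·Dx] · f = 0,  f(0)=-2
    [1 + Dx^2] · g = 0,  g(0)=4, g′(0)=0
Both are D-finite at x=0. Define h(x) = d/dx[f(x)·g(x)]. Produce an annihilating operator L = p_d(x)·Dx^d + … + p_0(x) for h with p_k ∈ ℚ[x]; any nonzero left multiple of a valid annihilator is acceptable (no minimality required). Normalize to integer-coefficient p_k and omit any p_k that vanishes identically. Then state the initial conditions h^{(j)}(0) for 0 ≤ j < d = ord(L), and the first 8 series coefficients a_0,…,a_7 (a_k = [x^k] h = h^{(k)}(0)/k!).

L = (83 - 2·x - 5·x^2 + 6·x^3 + 9·x^4) + (16 + 98·x + 18·x^2 + 36·x^3)·Dx + (-5 + 4·x + 13·x^2 + 6·x^3 + 9·x^4)·Dx^2  (order 2).
h: a_k = -8, -56, -156, -1636/3, -4385/3, -63119/15, -994343/90, -18558737/630, …
ICs: h(0) = -8, h′(0) = -56.

f: a_k = -2, -2, -8, -14, -38, -80, -194, -434, …
g: a_k = 4, 0, -2, 0, 1/6, 0, -1/180, 0, …
Product ⇒ symmetric product L₀, ord ≤ 2.
Differentiate: ansatz ord ≤ ord L₀ ⇒ L.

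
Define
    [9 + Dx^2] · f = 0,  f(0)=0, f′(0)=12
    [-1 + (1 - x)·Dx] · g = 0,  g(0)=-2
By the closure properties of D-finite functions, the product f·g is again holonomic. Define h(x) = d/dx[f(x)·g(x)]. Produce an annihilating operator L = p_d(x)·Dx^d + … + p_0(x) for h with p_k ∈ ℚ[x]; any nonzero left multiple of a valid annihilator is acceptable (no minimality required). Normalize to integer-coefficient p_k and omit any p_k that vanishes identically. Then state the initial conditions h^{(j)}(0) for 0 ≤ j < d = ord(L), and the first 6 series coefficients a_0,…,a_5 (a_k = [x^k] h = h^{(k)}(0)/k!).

L = (7 - 18·x + 9·x^2) + (-2 + 2·x)·Dx + (1 - 2·x + x^2)·Dx^2  (order 2).
h: a_k = -24, -48, 36, 48, -21, -126/5, …
ICs: h(0) = -24, h′(0) = -48.

f: a_k = 0, 12, 0, -18, 0, 81/10, …
g: a_k = -2, -2, -2, -2, -2, -2, …
L₀ := L_f ⊗_s L_g (sym. prod.), ord ≤ 2.
Differentiate: ansatz ord ≤ ord L₀ ⇒ L.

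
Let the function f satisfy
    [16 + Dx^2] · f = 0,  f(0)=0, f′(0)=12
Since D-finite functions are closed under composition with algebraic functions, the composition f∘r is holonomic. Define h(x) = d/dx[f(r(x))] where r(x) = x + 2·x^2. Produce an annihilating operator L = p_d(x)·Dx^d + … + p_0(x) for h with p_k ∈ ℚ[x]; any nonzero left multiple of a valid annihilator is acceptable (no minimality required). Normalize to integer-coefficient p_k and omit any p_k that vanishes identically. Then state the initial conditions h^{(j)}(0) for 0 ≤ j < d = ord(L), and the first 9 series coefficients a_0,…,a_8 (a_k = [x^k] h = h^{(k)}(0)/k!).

f: a_k = 0, 12, 0, -32, 0, 128/5, 0, -1024/105, 0, …
Substitute x→r, Dx→(1/r')Dx; clear ⇒ L₀.
h₀' ⇒ L via d/dx closure of L₀.
L = (64 + 256·x + 1536·x^2 + 4096·x^3 + 4096·x^4) + (-12 - 48·x)·Dx + (1 + 8·x + 16·x^2)·Dx^2  (order 2).
h: a_k = 12, 48, -96, -768, -1792, 0, 106496/15, 229376/15, 1163264/105, …
ICs: h(0) = 12, h′(0) = 48.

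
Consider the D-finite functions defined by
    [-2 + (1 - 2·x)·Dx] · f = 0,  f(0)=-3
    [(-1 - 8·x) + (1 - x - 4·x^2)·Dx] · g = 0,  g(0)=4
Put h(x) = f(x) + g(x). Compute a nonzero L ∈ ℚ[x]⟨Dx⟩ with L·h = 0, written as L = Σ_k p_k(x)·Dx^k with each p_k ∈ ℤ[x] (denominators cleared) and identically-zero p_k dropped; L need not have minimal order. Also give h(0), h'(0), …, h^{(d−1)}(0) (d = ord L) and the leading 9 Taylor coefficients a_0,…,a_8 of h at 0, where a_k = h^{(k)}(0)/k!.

f: a_k = -3, -6, -12, -24, -48, -96, -192, -384, -768, …
g: a_k = 4, 4, 20, 36, 116, 260, 724, 1764, 4660, …
Weyl lclm of L_f,L_g ⇒ L₀ (ord ≤ 2).
L = (12 - 48·x + 192·x^2 - 128·x^3) + (-2 - 96·x^2 + 352·x^3 - 256·x^4)·Dx + (-1 + 11·x - 30·x^2 + 80·x^4 - 64·x^5)·Dx^2  (order 2).
h: a_k = 1, -2, 8, 12, 68, 164, 532, 1380, 3892, …
ICs: h(0) = 1, h′(0) = -2.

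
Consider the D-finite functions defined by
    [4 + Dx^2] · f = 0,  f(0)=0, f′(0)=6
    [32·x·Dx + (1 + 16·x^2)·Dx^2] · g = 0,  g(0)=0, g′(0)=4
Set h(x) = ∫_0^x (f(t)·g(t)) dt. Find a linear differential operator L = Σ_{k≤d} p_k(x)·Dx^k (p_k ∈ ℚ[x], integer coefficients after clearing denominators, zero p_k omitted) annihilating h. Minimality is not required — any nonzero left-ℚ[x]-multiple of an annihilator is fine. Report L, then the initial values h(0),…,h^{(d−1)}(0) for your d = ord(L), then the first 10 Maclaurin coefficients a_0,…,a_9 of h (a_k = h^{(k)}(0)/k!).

f: a_k = 0, 6, 0, -4, 0, 4/5, 0, -8/105, 0, 4/945, …
g: a_k = 0, 4, 0, -64/3, 0, 1024/5, 0, -16384/7, 0, 262144/9, …
L₀ := L_f ⊗_s L_g (sym. prod.), ord ≤ 4.
h=∫h₀ ⇒ L = L₀·Dx.
L = (1360 + 60416·x^2 + 106496·x^4 + 262144·x^6 + 1048576·x^8)·Dx + (2304·x + 45056·x^3 + 196608·x^5 + 1048576·x^7)·Dx^2 + (360 + 15872·x^2 + 36864·x^4 + 131072·x^6 + 524288·x^8)·Dx^3 + (576·x + 11264·x^3 + 49152·x^5 + 262144·x^7)·Dx^4 + (5 + 192·x^2 + 2560·x^4 + 16384·x^6 + 65536·x^8)·Dx^5  (order 5).
h: a_k = 0, 0, 0, 8, 0, -144/5, 0, 3952/21, 0, -4960/3, …
ICs: h(0) = 0, h′(0) = 0, h′′(0) = 0, h′′′(0) = 48, h′′′′(0) = 0.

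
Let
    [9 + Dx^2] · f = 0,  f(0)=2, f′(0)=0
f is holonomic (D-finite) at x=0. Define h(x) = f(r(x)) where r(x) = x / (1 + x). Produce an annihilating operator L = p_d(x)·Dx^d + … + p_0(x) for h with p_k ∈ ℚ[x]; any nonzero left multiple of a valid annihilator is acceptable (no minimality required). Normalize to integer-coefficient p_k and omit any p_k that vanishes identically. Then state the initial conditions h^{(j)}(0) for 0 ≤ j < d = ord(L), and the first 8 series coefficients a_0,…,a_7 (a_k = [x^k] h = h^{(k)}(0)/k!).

f: a_k = 2, 0, -9, 0, 27/4, 0, -81/40, 0, …
Substitute x→r, Dx→(1/r')Dx; clear ⇒ L₀.
L = 9 + (2 + 6·x + 6·x^2 + 2·x^3)·Dx + (1 + 4·x + 6·x^2 + 4·x^3 + x^4)·Dx^2  (order 2).
h: a_k = 2, 0, -9, 18, -81/4, 9, 819/40, -1377/20, …
ICs: h(0) = 2, h′(0) = 0.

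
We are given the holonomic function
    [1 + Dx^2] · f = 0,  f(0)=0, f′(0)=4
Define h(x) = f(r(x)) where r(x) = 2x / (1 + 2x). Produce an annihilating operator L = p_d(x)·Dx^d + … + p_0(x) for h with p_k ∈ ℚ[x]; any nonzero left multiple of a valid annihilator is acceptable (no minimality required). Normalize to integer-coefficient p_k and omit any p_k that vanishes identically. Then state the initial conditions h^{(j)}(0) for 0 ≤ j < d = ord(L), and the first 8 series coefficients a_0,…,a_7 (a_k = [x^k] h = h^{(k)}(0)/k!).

f: a_k = 0, 4, 0, -2/3, 0, 1/30, 0, -1/1260, …
Substitute x→r, Dx→(1/r')Dx; clear ⇒ L₀.
L = 4 + (4 + 24·x + 48·x^2 + 32·x^3)·Dx + (1 + 8·x + 24·x^2 + 32·x^3 + 16·x^4)·Dx^2  (order 2).
h: a_k = 0, 8, -16, 80/3, -32, 16/15, 160, -221792/315, …
ICs: h(0) = 0, h′(0) = 8.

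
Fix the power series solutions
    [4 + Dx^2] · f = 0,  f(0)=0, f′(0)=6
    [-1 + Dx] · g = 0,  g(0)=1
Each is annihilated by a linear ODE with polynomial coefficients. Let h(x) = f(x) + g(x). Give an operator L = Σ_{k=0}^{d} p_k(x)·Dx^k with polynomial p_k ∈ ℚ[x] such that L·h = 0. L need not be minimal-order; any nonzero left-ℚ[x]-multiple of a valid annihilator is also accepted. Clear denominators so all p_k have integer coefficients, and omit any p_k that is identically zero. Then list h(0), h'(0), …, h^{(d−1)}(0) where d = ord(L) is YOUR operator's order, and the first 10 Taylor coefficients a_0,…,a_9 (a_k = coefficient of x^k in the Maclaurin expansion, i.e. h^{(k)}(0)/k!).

L = -4 + 4·Dx - Dx^2 + Dx^3  (order 3).
h: a_k = 1, 7, 1/2, -23/6, 1/24, 97/120, 1/720, -383/5040, 1/40320, 1537/362880, …
ICs: h(0) = 1, h′(0) = 7, h′′(0) = 1.

f: a_k = 0, 6, 0, -4, 0, 4/5, 0, -8/105, 0, 4/945, …
g: a_k = 1, 1, 1/2, 1/6, 1/24, 1/120, 1/720, 1/5040, 1/40320, 1/362880, …
L₀ := lclm(L_f,L_g); ord L₀ ≤ 2+1.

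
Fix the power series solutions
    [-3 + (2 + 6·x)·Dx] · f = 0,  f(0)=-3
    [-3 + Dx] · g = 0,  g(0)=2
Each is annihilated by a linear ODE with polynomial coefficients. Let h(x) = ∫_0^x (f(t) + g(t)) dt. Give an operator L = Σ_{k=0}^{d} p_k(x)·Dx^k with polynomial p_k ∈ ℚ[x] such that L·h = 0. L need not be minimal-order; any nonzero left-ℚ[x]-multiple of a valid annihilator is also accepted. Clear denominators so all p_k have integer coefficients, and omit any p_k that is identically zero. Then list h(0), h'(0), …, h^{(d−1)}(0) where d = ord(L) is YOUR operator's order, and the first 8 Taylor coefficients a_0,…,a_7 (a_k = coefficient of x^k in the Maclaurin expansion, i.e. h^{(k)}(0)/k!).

f: a_k = -3, -9/2, 27/8, -81/16, 1215/128, -5103/256, 45927/1024, -216513/2048, …
g: a_k = 2, 6, 9, 9, 27/4, 81/20, 81/40, 243/280, …
Weyl lclm of L_f,L_g ⇒ L₀ (ord ≤ 2).
∫: right-multiply L₀ by Dx.
L = (27 + 54·x)·Dx + (-15 - 72·x - 108·x^2)·Dx^2 + (2 + 18·x + 36·x^2)·Dx^3  (order 3).
h: a_k = 0, -1, 3/4, 33/8, 63/64, 2079/640, -6777/2560, 240003/35840, …
ICs: h(0) = 0, h′(0) = -1, h′′(0) = 3/2.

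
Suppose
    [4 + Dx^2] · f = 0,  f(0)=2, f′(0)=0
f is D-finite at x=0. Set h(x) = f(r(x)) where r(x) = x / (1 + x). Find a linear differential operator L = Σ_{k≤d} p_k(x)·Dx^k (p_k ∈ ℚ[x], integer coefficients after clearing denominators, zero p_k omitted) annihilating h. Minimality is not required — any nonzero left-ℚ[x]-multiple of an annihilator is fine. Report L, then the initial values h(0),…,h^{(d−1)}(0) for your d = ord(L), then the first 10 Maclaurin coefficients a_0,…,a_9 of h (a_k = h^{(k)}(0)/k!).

f: a_k = 2, 0, -4, 0, 4/3, 0, -8/45, 0, 4/315, 0, …
Substitute x→r, Dx→(1/r')Dx; clear ⇒ L₀.
L = 4 + (2 + 6·x + 6·x^2 + 2·x^3)·Dx + (1 + 4·x + 6·x^2 + 4·x^3 + x^4)·Dx^2  (order 2).
h: a_k = 2, 0, -4, 8, -32/3, 32/3, -308/45, -8/5, 4708/315, -10336/315, …
ICs: h(0) = 2, h′(0) = 0.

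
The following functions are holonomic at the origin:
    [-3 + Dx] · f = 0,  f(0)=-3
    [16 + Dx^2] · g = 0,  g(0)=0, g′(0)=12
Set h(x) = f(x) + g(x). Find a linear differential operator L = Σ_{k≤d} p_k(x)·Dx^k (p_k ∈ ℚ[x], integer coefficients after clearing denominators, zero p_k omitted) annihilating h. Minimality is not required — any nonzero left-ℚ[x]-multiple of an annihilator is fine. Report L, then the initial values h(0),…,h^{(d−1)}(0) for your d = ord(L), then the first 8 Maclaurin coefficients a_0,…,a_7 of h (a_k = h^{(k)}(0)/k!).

f: a_k = -3, -9, -27/2, -27/2, -81/8, -243/40, -243/80, -729/560, …
g: a_k = 0, 12, 0, -32, 0, 128/5, 0, -1024/105, …
L₀ := lclm(L_f,L_g); ord L₀ ≤ 1+2.
L = -48 + 16·Dx - 3·Dx^2 + Dx^3  (order 3).
h: a_k = -3, 3, -27/2, -91/2, -81/8, 781/40, -243/80, -2653/240, …
ICs: h(0) = -3, h′(0) = 3, h′′(0) = -27.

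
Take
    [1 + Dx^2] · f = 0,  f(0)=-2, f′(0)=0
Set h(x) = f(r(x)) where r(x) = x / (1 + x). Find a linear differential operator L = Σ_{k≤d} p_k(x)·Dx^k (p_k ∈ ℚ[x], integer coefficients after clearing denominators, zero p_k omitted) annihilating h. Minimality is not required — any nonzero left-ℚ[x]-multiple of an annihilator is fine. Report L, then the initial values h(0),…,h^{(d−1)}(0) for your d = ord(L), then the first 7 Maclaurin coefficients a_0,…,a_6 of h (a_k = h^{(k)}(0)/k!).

L = 1 + (2 + 6·x + 6·x^2 + 2·x^3)·Dx + (1 + 4·x + 6·x^2 + 4·x^3 + x^4)·Dx^2  (order 2).
h: a_k = -2, 0, 1, -2, 35/12, -11/3, 1501/360, …
ICs: h(0) = -2, h′(0) = 0.

f: a_k = -2, 0, 1, 0, -1/12, 0, 1/360, …
Substitute x→r, Dx→(1/r')Dx; clear ⇒ L₀.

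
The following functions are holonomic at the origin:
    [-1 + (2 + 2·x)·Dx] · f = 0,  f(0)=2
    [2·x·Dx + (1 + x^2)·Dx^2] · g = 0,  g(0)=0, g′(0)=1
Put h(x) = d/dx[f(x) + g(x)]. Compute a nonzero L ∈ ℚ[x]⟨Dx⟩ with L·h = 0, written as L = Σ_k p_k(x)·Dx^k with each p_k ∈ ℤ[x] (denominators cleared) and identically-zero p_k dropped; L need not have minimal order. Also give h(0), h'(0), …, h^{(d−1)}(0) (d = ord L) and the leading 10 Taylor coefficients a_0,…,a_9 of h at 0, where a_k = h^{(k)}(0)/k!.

L = (-4 - 10·x + 12·x^2 + 6·x^3) + (-11 - 16·x + 10·x^2 + 48·x^3 + 21·x^4)·Dx + (-2 + 6·x + 12·x^2 + 12·x^3 + 14·x^4 + 6·x^5)·Dx^2  (order 2).
h: a_k = 2, -1/2, -5/8, -5/16, 163/128, -63/256, -793/1024, -429/2048, 39203/32768, -12155/65536, …
ICs: h(0) = 2, h′(0) = -1/2.

f: a_k = 2, 1, -1/4, 1/8, -5/64, 7/128, -21/512, 33/1024, -429/16384, 715/32768, …
g: a_k = 0, 1, 0, -1/3, 0, 1/5, 0, -1/7, 0, 1/9, …
L₀ := lclm(L_f,L_g); ord L₀ ≤ 1+2.
Differentiate: ansatz ord ≤ ord L₀ ⇒ L.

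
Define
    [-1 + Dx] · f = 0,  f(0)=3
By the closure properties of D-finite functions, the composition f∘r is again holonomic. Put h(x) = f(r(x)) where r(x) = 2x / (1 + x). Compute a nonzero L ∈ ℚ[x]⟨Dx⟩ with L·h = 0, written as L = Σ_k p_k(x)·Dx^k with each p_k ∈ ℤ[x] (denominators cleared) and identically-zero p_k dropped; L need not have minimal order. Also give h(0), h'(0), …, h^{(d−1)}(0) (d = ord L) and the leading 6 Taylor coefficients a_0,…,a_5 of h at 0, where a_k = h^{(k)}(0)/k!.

L = -2 + (1 + 2·x + x^2)·Dx  (order 1).
h: a_k = 3, 6, 0, -2, 2, -6/5, …
ICs: h(0) = 3.

f: a_k = 3, 3, 3/2, 1/2, 1/8, 1/40, …
h₀=f(r): pull back L_f along r ⇒ L₀.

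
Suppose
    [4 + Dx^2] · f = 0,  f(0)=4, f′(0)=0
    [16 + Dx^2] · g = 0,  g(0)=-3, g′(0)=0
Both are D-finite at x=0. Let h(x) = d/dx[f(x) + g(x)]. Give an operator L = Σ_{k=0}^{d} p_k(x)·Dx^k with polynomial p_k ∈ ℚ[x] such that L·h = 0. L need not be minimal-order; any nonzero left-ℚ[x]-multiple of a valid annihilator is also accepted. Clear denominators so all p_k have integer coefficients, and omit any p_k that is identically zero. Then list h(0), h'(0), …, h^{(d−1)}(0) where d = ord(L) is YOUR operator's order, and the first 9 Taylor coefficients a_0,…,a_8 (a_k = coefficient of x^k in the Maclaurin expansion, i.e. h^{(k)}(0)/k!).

L = 64 + 20·Dx^2 + Dx^4  (order 4).
h: a_k = 0, 32, 0, -352/3, 0, 1504/15, 0, -12224/315, 0, …
ICs: h(0) = 0, h′(0) = 32, h′′(0) = 0, h′′′(0) = -704.

f: a_k = 4, 0, -8, 0, 8/3, 0, -16/45, 0, 8/315, …
g: a_k = -3, 0, 24, 0, -32, 0, 256/15, 0, -512/105, …
h₀=f+g: left-lcm gives L₀, ord ≤ 4.
h₀' ⇒ L via d/dx closure of L₀.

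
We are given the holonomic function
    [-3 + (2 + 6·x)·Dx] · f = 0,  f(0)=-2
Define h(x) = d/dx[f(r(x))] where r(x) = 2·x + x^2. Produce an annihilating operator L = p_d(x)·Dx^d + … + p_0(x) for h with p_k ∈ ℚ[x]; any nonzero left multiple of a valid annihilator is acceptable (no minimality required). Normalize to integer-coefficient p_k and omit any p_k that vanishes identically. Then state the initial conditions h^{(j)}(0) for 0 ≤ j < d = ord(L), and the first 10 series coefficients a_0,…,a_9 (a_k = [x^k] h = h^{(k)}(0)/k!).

L = -2 + (-1 - 7·x - 9·x^2 - 3·x^3)·Dx  (order 1).
h: a_k = -6, 12, -54, 252, -1215, 5994, -30051, 152442, -3120849/4, 8042085/2, …
ICs: h(0) = -6.

f: a_k = -2, -3, 9/4, -27/8, 405/64, -1701/128, 15309/512, -72171/1024, 2814669/16384, -14073345/32768, …
Substitute x→r, Dx→(1/r')Dx; clear ⇒ L₀.
Differentiate: ansatz ord ≤ ord L₀ ⇒ L.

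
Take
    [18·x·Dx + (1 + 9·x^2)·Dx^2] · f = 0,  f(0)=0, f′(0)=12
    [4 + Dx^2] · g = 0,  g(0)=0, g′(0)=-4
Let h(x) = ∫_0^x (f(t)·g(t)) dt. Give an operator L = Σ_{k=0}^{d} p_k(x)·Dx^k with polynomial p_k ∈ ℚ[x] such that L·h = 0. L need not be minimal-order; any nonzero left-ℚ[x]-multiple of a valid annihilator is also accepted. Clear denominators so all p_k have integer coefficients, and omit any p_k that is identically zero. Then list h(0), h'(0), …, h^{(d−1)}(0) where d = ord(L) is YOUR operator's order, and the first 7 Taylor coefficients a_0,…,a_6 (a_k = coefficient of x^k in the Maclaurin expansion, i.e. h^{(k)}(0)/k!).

L = (2080 + 50256·x^2 + 89424·x^4 + 186624·x^6 + 419904·x^8)·Dx + (3168·x + 38880·x^3 + 139968·x^5 + 419904·x^7)·Dx^2 + (572 + 13788·x^2 + 33048·x^4 + 93312·x^6 + 209952·x^8)·Dx^3 + (792·x + 9720·x^3 + 34992·x^5 + 104976·x^7)·Dx^4 + (13 + 306·x^2 + 2673·x^4 + 11664·x^6 + 26244·x^8)·Dx^5  (order 5).
h: a_k = 0, 0, 0, -16, 0, 176/5, 0, …
ICs: h(0) = 0, h′(0) = 0, h′′(0) = 0, h′′′(0) = -96, h′′′′(0) = 0.

f: a_k = 0, 12, 0, -36, 0, 972/5, 0, …
g: a_k = 0, -4, 0, 8/3, 0, -8/15, 0, …
Sym-product of L_f,L_g gives L₀ (≤ ord 4).
h=∫h₀ ⇒ L = L₀·Dx.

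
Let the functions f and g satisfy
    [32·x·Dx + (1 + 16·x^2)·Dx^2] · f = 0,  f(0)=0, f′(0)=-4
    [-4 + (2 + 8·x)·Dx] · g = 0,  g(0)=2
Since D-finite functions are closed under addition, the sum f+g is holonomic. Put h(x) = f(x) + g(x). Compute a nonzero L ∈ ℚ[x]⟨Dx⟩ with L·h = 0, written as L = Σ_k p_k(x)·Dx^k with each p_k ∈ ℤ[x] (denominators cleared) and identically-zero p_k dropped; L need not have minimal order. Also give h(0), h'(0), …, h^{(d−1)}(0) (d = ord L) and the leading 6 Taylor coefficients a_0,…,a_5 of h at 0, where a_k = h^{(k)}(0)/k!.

f: a_k = 0, -4, 0, 64/3, 0, -1024/5, …
g: a_k = 2, 4, -4, 8, -20, 56, …
Sum ⇒ L₀ = lclm(L_f,L_g) in ℚ(x)⟨Dx⟩.
L = (-32 - 320·x + 1536·x^2 + 3072·x^3)·Dx + (-22 - 128·x + 320·x^2 + 6144·x^3 + 10752·x^4)·Dx^2 + (-1 + 12·x + 96·x^2 + 384·x^3 + 1792·x^4 + 3072·x^5)·Dx^3  (order 3).
h: a_k = 2, 0, -4, 88/3, -20, -744/5, …
ICs: h(0) = 2, h′(0) = 0, h′′(0) = -8.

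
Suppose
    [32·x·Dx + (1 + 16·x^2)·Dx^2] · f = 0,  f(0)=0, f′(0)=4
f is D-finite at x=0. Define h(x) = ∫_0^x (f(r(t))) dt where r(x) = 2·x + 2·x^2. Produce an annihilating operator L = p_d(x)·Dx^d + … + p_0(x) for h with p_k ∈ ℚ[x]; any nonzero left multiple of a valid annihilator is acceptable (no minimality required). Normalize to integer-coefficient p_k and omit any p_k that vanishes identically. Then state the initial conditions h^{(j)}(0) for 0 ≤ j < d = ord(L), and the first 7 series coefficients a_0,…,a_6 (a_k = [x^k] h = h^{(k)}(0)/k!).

L = (-2 + 128·x + 512·x^2 + 768·x^3 + 384·x^4)·Dx^2 + (1 + 2·x + 64·x^2 + 256·x^3 + 320·x^4 + 128·x^5)·Dx^3  (order 3).
h: a_k = 0, 0, 4, 8/3, -128/3, -512/5, 15104/15, …
ICs: h(0) = 0, h′(0) = 0, h′′(0) = 8.

f: a_k = 0, 4, 0, -64/3, 0, 1024/5, 0, …
Substitute x→r, Dx→(1/r')Dx; clear ⇒ L₀.
h=∫₀ˣh₀: take L = L₀·Dx.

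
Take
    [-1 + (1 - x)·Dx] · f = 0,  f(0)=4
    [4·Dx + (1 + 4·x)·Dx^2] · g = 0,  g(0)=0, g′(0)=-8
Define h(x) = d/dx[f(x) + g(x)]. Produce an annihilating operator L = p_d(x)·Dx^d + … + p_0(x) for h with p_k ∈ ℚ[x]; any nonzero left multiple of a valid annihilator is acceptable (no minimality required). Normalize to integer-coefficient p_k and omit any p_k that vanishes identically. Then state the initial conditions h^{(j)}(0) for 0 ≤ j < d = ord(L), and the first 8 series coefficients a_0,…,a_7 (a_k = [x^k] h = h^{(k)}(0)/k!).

L = (44 + 16·x) + (-13 + 56·x + 32·x^2)·Dx + (-3 - 11·x + 6·x^2 + 8·x^3)·Dx^2  (order 2).
h: a_k = -4, 40, -116, 528, -2028, 8216, -32740, 131104, …
ICs: h(0) = -4, h′(0) = 40.

f: a_k = 4, 4, 4, 4, 4, 4, 4, 4, …
g: a_k = 0, -8, 16, -128/3, 128, -2048/5, 4096/3, -32768/7, …
h₀=f+g: left-lcm gives L₀, ord ≤ 3.
h=h₀': d/dx-closure on L₀ ⇒ L.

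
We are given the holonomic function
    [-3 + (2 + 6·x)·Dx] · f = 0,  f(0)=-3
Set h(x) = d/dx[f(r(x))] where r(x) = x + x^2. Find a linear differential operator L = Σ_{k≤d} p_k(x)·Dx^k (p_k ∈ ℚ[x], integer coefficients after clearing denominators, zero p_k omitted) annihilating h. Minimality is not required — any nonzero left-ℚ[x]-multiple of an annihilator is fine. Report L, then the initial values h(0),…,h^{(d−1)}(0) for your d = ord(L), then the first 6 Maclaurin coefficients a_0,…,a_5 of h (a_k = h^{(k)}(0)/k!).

L = 1 + (-2 - 10·x - 18·x^2 - 12·x^3)·Dx  (order 1).
h: a_k = -9/2, -9/4, 81/16, -297/32, 3645/256, -8991/512, …
ICs: h(0) = -9/2.

f: a_k = -3, -9/2, 27/8, -81/16, 1215/128, -5103/256, …
f∘r: x↦r, Dx↦Dx/r' in L_f ⇒ L₀.
h=h₀': d/dx-closure on L₀ ⇒ L.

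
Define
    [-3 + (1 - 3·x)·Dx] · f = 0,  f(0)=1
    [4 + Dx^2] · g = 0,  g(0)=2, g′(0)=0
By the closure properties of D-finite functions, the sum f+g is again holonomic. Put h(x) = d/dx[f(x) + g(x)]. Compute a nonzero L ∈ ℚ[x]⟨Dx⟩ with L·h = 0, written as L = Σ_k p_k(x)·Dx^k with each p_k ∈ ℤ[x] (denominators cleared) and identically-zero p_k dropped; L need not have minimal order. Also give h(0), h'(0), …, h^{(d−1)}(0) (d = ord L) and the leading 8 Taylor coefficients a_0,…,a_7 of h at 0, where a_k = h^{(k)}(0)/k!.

L = (1344 - 288·x + 432·x^2) + (-116 + 396·x - 216·x^2 + 216·x^3)·Dx + (336 - 72·x + 108·x^2)·Dx^2 + (-29 + 99·x - 54·x^2 + 54·x^3)·Dx^3  (order 3).
h: a_k = 3, 10, 81, 988/3, 1215, 65594/15, 15309, 16533752/315, …
ICs: h(0) = 3, h′(0) = 10, h′′(0) = 162.

f: a_k = 1, 3, 9, 27, 81, 243, 729, 2187, …
g: a_k = 2, 0, -4, 0, 4/3, 0, -8/45, 0, …
h₀=f+g: left-lcm gives L₀, ord ≤ 3.
h=h₀': d/dx-closure on L₀ ⇒ L.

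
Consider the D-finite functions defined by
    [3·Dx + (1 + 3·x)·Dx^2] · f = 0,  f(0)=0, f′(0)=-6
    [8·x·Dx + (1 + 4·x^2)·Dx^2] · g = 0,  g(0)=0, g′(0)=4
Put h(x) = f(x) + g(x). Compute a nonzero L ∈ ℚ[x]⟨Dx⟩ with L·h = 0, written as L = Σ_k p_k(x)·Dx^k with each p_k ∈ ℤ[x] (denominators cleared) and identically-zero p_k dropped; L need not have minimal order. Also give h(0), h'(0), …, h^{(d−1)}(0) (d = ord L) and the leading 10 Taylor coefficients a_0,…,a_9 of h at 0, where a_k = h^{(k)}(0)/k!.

L = (-24 - 216·x + 288·x^2 + 288·x^3)·Dx + (-26 - 48·x - 120·x^2 + 576·x^3 + 576·x^4)·Dx^2 + (-3 - x + 24·x^2 + 32·x^3 + 144·x^4 + 144·x^5)·Dx^3  (order 3).
h: a_k = 0, -2, 9, -70/3, 81/2, -422/5, 243, -4630/7, 6561/4, -38342/9, …
ICs: h(0) = 0, h′(0) = -2, h′′(0) = 18.

f: a_k = 0, -6, 9, -18, 81/2, -486/5, 243, -4374/7, 6561/4, -4374, …
g: a_k = 0, 4, 0, -16/3, 0, 64/5, 0, -256/7, 0, 1024/9, …
f+g: L₀ = lclm(L_f,L_g), ord ≤ 2+2.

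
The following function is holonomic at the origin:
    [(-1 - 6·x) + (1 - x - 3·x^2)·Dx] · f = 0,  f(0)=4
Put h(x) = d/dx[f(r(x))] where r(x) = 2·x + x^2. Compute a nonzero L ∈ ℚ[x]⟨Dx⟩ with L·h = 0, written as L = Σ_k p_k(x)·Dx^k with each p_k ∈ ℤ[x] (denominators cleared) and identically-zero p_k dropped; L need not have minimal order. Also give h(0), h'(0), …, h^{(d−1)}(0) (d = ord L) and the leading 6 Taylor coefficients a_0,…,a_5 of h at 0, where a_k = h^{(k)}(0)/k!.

f: a_k = 4, 4, 16, 28, 76, 160, …
f∘r: x↦r, Dx↦Dx/r' in L_f ⇒ L₀.
Derive L from L₀ (diff closure).
L = (17 + 114·x + 597·x^2 + 1260·x^3 + 1215·x^4 + 540·x^5 + 90·x^6) + (-1 - 11·x + 21·x^2 + 211·x^3 + 405·x^4 + 333·x^5 + 126·x^6 + 18·x^7)·Dx  (order 1).
h: a_k = 8, 136, 864, 6272, 38600, 236904, …
ICs: h(0) = 8.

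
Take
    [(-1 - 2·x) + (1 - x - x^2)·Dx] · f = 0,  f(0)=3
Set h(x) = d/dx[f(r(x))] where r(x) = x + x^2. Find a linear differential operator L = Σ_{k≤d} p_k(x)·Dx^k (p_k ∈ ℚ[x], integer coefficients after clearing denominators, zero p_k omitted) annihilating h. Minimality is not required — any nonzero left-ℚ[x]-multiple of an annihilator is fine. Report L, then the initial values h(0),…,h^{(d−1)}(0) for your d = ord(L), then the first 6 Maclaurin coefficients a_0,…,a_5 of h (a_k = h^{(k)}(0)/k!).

f: a_k = 3, 3, 6, 9, 15, 24, …
f∘r: x↦r, Dx↦Dx/r' in L_f ⇒ L₀.
h=h₀': d/dx-closure on L₀ ⇒ L.
L = (6 + 24·x + 48·x^2 + 68·x^3 + 84·x^4 + 60·x^5 + 20·x^6) + (-1 - 3·x + 12·x^3 + 25·x^4 + 24·x^5 + 14·x^6 + 4·x^7)·Dx  (order 1).
h: a_k = 3, 18, 63, 192, 555, 1548, …
ICs: h(0) = 3.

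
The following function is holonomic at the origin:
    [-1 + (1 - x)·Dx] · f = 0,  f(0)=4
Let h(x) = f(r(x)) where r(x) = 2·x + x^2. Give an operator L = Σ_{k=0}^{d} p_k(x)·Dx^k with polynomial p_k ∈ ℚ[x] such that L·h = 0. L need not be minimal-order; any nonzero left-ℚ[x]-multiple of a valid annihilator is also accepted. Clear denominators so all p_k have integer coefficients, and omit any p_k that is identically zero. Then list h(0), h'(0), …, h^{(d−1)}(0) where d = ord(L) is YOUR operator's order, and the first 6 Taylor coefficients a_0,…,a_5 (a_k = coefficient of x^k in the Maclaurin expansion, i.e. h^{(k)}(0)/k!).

L = (2 + 2·x) + (-1 + 2·x + x^2)·Dx  (order 1).
h: a_k = 4, 8, 20, 48, 116, 280, …
ICs: h(0) = 4.

f: a_k = 4, 4, 4, 4, 4, 4, …
f∘r: x↦r, Dx↦Dx/r' in L_f ⇒ L₀.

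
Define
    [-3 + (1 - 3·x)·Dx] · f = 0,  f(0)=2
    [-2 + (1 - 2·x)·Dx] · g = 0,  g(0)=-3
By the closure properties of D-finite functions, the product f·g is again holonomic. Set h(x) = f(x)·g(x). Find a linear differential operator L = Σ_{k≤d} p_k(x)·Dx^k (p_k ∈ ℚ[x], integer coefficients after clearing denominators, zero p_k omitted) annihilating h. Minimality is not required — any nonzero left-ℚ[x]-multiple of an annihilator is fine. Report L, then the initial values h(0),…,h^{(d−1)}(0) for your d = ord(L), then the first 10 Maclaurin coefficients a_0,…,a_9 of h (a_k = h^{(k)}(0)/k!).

f: a_k = 2, 6, 18, 54, 162, 486, 1458, 4374, 13122, 39366, …
g: a_k = -3, -6, -12, -24, -48, -96, -192, -384, -768, -1536, …
h₀=f·g: eliminate ⇒ L₀, order ≤ 1·1.
L = (-5 + 12·x) + (1 - 5·x + 6·x^2)·Dx  (order 1).
h: a_k = -6, -30, -114, -390, -1266, -3990, -12354, -37830, -115026, -348150, …
ICs: h(0) = -6.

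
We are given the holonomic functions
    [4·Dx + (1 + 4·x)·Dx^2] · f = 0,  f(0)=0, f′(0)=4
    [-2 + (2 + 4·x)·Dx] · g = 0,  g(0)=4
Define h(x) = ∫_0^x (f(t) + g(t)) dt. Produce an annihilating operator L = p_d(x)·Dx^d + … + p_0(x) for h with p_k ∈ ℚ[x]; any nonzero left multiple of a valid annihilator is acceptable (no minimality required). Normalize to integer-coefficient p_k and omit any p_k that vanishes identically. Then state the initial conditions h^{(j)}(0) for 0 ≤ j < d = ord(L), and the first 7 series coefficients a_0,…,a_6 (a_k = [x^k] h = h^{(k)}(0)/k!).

f: a_k = 0, 4, -8, 64/3, -64, 1024/5, -2048/3, …
g: a_k = 4, 4, -2, 2, -5/2, 7/2, -21/4, …
f+g: L₀ = lclm(L_f,L_g), ord ≤ 2+1.
∫: right-multiply L₀ by Dx.
L = (20 + 16·x)·Dx^2 + (29 + 104·x + 80·x^2)·Dx^3 + (3 + 22·x + 48·x^2 + 32·x^3)·Dx^4  (order 4).
h: a_k = 0, 4, 4, -10/3, 35/6, -133/10, 2083/60, …
ICs: h(0) = 0, h′(0) = 4, h′′(0) = 8, h′′′(0) = -20.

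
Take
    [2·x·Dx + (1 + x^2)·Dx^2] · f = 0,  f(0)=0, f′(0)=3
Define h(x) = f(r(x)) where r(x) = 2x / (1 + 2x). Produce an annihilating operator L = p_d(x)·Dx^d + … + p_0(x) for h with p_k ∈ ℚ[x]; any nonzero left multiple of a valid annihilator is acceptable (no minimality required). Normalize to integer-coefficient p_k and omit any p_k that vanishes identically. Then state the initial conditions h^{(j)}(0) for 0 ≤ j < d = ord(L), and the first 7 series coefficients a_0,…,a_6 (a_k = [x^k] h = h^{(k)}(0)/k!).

f: a_k = 0, 3, 0, -1, 0, 3/5, 0, …
Substitute x→r, Dx→(1/r')Dx; clear ⇒ L₀.
L = (4 + 16·x)·Dx + (1 + 4·x + 8·x^2)·Dx^2  (order 2).
h: a_k = 0, 6, -12, 16, 0, -384/5, 256, …
ICs: h(0) = 0, h′(0) = 6.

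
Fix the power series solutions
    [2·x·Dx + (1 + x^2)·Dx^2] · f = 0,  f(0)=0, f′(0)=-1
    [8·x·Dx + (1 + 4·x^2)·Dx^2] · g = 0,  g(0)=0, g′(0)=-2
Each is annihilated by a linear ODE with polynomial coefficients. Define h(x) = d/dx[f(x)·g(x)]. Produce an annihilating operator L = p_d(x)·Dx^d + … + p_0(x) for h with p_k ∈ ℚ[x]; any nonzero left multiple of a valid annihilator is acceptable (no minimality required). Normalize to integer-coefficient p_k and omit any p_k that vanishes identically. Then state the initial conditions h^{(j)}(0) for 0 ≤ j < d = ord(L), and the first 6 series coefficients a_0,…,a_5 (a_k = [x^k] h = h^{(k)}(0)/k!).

f: a_k = 0, -1, 0, 1/3, 0, -1/5, …
g: a_k = 0, -2, 0, 8/3, 0, -32/5, …
Sym-product of L_f,L_g gives L₀ (≤ ord 4).
Differentiate: ansatz ord ≤ ord L₀ ⇒ L.
L = (-96·x - 800·x^3 - 1024·x^5 + 640·x^7 + 1536·x^9) + (-20 - 412·x^2 - 1440·x^4 - 896·x^6 + 2240·x^8 + 2304·x^10)·Dx + (-40·x - 280·x^3 - 480·x^5 + 272·x^7 + 1280·x^9 + 768·x^11)·Dx^2 + (-1 - 10·x^2 - 29·x^4 + 116·x^8 + 160·x^10 + 64·x^12)·Dx^3  (order 3).
h: a_k = 0, 4, 0, -40/3, 0, 692/15, …
ICs: h(0) = 0, h′(0) = 4, h′′(0) = 0.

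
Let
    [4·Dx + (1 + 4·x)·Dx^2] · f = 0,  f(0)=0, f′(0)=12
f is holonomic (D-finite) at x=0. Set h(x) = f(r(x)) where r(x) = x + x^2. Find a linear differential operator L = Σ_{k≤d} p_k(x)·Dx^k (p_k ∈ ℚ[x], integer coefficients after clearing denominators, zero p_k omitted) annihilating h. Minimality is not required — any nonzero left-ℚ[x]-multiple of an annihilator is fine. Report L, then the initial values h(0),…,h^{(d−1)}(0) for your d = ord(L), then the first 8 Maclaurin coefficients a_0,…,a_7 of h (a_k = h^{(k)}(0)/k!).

L = 2·Dx + (1 + 2·x)·Dx^2  (order 2).
h: a_k = 0, 12, -12, 16, -24, 192/5, -64, 768/7, …
ICs: h(0) = 0, h′(0) = 12.

f: a_k = 0, 12, -24, 64, -192, 3072/5, -2048, 49152/7, …
Substitute x→r, Dx→(1/r')Dx; clear ⇒ L₀.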